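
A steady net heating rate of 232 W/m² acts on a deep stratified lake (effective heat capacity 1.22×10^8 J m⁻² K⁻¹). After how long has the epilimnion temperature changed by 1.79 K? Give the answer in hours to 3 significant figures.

261 hours

Areal heat capacity C = 1.22×10^8 J m⁻² K⁻¹ (given).
Time required: Δt = C ΔT / F = 1.22×10^8 × 1.79 / 232 = 9.41×10^5 s.
In hours: 9.41×10^5 s / (3600 s/hour) = 261 hours.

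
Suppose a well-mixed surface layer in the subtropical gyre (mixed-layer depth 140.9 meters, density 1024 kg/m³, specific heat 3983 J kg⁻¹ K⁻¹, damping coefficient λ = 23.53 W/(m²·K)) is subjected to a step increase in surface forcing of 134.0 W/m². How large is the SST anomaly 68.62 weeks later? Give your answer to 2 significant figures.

4.7 K

Areal heat capacity C = ρ c_p D = 1024 × 3983 × 140.9 = 5.75×10^8 J/(m^2 K).
τ = C / λ = 5.75×10^8 / 23.53 = 2.44×10^7 s.
Equilibrium anomaly ΔT_eq = F / λ = 134.0 / 23.53 = 5.69 K.
t = 68.62 weeks = 4.15×10^7 s, so t/τ = 1.70.
ΔT(t) = ΔT_eq (1 − e^(−t/τ)) = 5.69 × (1 − e^−1.70) = 4.65 K.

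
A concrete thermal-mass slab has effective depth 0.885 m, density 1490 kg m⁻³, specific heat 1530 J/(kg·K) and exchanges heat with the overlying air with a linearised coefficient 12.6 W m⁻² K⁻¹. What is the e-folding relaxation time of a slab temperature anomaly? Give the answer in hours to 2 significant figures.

Areal heat capacity C = ρ c_p D = 1490 × 1530 × 0.885 = 2.02×10^6 J/(m²·K).
Relaxation time τ = C / λ = 2.02×10^6 / 12.6 = 1.60×10^5 s.
In hours: 1.60×10^5 s / (3600 s/hour) = 44.5 hours.

44 hours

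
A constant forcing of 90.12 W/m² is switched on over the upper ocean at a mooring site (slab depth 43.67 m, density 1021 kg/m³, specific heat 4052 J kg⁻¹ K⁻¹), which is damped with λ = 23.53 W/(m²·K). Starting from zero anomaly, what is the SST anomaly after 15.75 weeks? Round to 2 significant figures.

2.7 K

Areal heat capacity C = ρ c_p D = 1021 × 4052 × 43.67 = 1.81×10^8 J/(m^2 K).
τ = C / λ = 1.81×10^8 / 23.53 = 7.68×10^6 s.
Equilibrium anomaly ΔT_eq = F / λ = 90.12 / 23.53 = 3.83 K.
t = 15.75 weeks = 9.53×10^6 s, so t/τ = 1.24.
ΔT(t) = ΔT_eq (1 − e^(−t/τ)) = 3.83 × (1 − e^−1.24) = 2.72 K.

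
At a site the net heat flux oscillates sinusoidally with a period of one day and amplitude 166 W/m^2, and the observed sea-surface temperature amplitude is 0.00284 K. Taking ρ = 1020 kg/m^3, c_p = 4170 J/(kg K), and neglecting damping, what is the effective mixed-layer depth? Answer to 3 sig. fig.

189 m

ω = 2π / 86400 s = 7.27×10^-5 s⁻¹.
Required C = F₀ / (A ω) = 166 / (0.00284 × 7.27×10^-5) = 8.04×10^8 J/(m²·K).
D = C / (ρ c_p) = 8.04×10^8 / (1020 × 4170) = 189 m.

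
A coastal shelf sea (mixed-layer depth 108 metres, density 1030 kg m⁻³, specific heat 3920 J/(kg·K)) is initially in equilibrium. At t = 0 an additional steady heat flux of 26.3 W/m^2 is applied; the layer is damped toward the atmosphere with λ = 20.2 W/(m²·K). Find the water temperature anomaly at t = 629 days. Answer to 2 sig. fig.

Areal heat capacity C = ρ c_p D = 1030 × 3920 × 108 = 4.36×10^8 J m⁻² K⁻¹.
τ = C / λ = 4.36×10^8 / 20.2 = 2.16×10^7 s.
Equilibrium anomaly ΔT_eq = F / λ = 26.3 / 20.2 = 1.30 K.
t = 629 days = 5.43×10^7 s, so t/τ = 2.52.
ΔT(t) = ΔT_eq (1 − e^(−t/τ)) = 1.30 × (1 − e^−2.52) = 1.20 K.

1.2 K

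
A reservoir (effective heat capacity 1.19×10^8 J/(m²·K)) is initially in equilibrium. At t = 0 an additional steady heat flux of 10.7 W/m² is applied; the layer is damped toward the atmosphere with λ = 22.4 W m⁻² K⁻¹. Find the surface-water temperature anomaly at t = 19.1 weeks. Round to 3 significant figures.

0.423 K

Areal heat capacity C = 1.19×10^8 J/(m²·K) (given).
τ = C / λ = 1.19×10^8 / 22.4 = 5.31×10^6 s.
Equilibrium anomaly ΔT_eq = F / λ = 10.7 / 22.4 = 0.478 K.
t = 19.1 weeks = 1.16×10^7 s, so t/τ = 2.17.
ΔT(t) = ΔT_eq (1 − e^(−t/τ)) = 0.478 × (1 − e^−2.17) = 0.423 K.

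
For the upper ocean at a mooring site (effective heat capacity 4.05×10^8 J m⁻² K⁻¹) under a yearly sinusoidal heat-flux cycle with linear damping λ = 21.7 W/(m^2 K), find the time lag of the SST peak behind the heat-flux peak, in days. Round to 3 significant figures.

Areal heat capacity C = 4.05×10^8 J m⁻² K⁻¹ (given).
ω = 2π / 3.15×10^7 s = 1.99×10^-7 s⁻¹.
Phase lag φ = arctan(Cω/λ) = arctan(80.7/21.7) = 1.31 rad.
Time lag = φ / ω = 1.31 / 1.99×10^-7 = 6.57×10^6 s = 76.0 days.

76.0 days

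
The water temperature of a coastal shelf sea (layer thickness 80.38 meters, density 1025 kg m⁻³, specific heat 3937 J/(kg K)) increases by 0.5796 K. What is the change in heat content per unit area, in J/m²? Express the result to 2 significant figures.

1.9×10^8

Areal heat capacity C = ρ c_p D = 1025 × 3937 × 80.38 = 3.24×10^8 J/(m²·K).
ΔQ = C ΔT = 3.24×10^8 × 0.5796 = 1.88×10^8 J/m².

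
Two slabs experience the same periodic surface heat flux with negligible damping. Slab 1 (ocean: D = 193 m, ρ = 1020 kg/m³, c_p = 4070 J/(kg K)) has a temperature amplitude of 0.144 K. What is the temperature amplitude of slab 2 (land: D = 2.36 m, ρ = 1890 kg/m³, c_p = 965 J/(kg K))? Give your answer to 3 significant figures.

26.8 K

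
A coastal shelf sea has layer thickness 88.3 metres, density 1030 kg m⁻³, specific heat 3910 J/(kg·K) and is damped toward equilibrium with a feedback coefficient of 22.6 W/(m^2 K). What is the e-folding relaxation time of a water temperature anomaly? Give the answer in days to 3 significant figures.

Areal heat capacity C = ρ c_p D = 1030 × 3910 × 88.3 = 3.56×10^8 J m⁻² K⁻¹.
Relaxation time τ = C / λ = 3.56×10^8 / 22.6 = 1.57×10^7 s.
In days: 1.57×10^7 s / (86400 s/day) = 182 days.

182 days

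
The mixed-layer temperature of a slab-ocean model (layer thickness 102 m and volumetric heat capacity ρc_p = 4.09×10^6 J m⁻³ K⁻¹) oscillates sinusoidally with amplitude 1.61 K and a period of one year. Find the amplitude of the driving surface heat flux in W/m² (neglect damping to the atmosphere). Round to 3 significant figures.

134

Areal heat capacity C = ρc_p × D = 4.09×10^6 × 102 = 4.17×10^8 J/(m²·K).
ω = 2π / 3.15×10^7 s = 1.99×10^-7 s⁻¹.
Cω = 4.17×10^8 × 1.99×10^-7 = 83.1 W/(m²·K).
F₀ = A × Cω = 1.61 × 83.1 = 134 W/m².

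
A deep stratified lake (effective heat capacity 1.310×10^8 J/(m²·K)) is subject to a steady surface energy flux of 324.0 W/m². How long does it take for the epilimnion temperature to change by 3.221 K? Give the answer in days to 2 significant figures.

Areal heat capacity C = 1.310×10^8 J/(m²·K) (given).
Time required: Δt = C ΔT / F = 1.31×10^8 × 3.221 / 324.0 = 1.30×10^6 s.
In days: 1.30×10^6 s / (86400 s/day) = 15.1 days.

15 days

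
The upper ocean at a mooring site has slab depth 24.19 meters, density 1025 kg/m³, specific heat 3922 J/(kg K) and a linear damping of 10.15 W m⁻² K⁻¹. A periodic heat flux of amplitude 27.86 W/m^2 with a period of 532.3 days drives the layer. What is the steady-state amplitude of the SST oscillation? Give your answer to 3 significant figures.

Areal heat capacity C = ρ c_p D = 1025 × 3922 × 24.19 = 9.72×10^7 J/(m²·K).
Angular frequency ω = 2π / T = 2π / 4.60×10^7 s = 1.37×10^-7 s⁻¹.
√((Cω)² + λ²) = √((13.3)² + 10.15²) = 16.7 W/(m²·K).
Amplitude A = F₀ / √((Cω)²+λ²) = 27.86 / 16.7 = 1.67 K.

1.67 K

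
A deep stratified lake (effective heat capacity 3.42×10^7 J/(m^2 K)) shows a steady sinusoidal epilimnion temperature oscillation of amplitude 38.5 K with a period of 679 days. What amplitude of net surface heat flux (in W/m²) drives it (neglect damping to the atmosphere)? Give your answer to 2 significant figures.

140

Areal heat capacity C = 3.42×10^7 J/(m^2 K) (given).
ω = 2π / 5.87×10^7 s = 1.07×10^-7 s⁻¹.
Cω = 3.42×10^7 × 1.07×10^-7 = 3.66 W/(m²·K).
F₀ = A × Cω = 38.5 × 3.66 = 141 W/m².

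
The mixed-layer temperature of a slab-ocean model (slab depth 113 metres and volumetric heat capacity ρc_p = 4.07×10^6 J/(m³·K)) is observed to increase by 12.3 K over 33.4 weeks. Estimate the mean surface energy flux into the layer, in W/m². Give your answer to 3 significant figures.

280

Areal heat capacity C = ρc_p × D = 4.07×10^6 × 113 = 4.60×10^8 J/(m²·K).
Required heat per unit area: Q = C ΔT = 4.60×10^8 × 12.3 = 5.66×10^9 J/m².
Flux F = Q / Δt = 5.66×10^9 / 2.02×10^7 s = 280 W/m².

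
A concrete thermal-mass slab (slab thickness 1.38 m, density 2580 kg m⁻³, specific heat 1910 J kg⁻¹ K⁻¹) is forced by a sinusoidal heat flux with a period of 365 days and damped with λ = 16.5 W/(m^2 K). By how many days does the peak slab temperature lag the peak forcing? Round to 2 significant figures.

4.8 days

Areal heat capacity C = ρ c_p D = 2580 × 1910 × 1.38 = 6.80×10^6 J/(m^2 K).
ω = 2π / 3.15×10^7 s = 1.99×10^-7 s⁻¹.
Phase lag φ = arctan(Cω/λ) = arctan(1.35/16.5) = 0.0819 rad.
Time lag = φ / ω = 0.0819 / 1.99×10^-7 = 4.11×10^5 s = 4.76 days.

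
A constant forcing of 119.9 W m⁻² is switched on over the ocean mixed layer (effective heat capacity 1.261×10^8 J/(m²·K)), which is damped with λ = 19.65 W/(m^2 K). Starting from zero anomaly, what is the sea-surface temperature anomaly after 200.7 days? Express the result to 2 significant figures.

5.7 K

Areal heat capacity C = 1.261×10^8 J/(m²·K) (given).
τ = C / λ = 1.26×10^8 / 19.65 = 6.42×10^6 s.
Equilibrium anomaly ΔT_eq = F / λ = 119.9 / 19.65 = 6.10 K.
t = 200.7 days = 1.73×10^7 s, so t/τ = 2.70.
ΔT(t) = ΔT_eq (1 − e^(−t/τ)) = 6.10 × (1 − e^−2.70) = 5.69 K.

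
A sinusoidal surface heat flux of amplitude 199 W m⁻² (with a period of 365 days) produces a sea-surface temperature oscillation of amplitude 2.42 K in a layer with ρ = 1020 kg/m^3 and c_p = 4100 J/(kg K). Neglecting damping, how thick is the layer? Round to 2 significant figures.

ω = 2π / 3.15×10^7 s = 1.99×10^-7 s⁻¹.
Required C = F₀ / (A ω) = 199 / (2.42 × 1.99×10^-7) = 4.13×10^8 J/(m²·K).
D = C / (ρ c_p) = 4.13×10^8 / (1020 × 4100) = 98.7 m.

99 m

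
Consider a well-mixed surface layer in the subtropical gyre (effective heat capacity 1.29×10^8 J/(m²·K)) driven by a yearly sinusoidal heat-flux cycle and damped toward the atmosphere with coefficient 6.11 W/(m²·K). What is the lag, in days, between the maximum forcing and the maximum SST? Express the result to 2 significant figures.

Areal heat capacity C = 1.29×10^8 J/(m²·K) (given).
ω = 2π / 3.15×10^7 s = 1.99×10^-7 s⁻¹.
Phase lag φ = arctan(Cω/λ) = arctan(25.7/6.11) = 1.34 rad.
Time lag = φ / ω = 1.34 / 1.99×10^-7 = 6.71×10^6 s = 77.7 days.

78 days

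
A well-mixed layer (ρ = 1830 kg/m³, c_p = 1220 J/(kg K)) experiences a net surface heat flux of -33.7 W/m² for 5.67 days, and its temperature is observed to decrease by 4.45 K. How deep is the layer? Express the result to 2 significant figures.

1.7 m

Heat input Q = F Δt = -33.7 × 4.90×10^5 s = -1.65×10^7 J/m².
Required areal heat capacity C = Q / ΔT = 3.71×10^6 J/(m²·K).
Depth D = C / (ρ c_p) = 3.71×10^6 / (1830 × 1220) = 1.66 m.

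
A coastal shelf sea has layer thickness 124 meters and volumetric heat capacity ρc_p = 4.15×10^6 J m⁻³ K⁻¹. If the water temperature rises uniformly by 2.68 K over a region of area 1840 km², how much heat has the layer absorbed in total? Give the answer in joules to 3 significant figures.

Areal heat capacity C = ρc_p × D = 4.15×10^6 × 124 = 5.15×10^8 J/(m²·K).
Heat per unit area: q = C ΔT = 5.15×10^8 × 2.68 = 1.38×10^9 J/m².
Total heat: Q = q × A = 1.38×10^9 × (1840 × 10⁶ m²) = 2.54×10^18 J.

2.54×10^18 J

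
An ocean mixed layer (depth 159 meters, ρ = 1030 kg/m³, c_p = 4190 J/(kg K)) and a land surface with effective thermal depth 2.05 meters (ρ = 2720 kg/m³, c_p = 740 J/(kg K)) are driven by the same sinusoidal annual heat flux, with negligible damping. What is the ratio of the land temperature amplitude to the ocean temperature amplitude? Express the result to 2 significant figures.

170

C_ocean = 1030 × 4190 × 159 = 6.86×10^8 J/(m²·K).
C_land = 2720 × 740 × 2.05 = 4.13×10^6 J/(m²·K).
Undamped amplitude ∝ 1/C, so A_land/A_ocean = C_ocean/C_land = 166.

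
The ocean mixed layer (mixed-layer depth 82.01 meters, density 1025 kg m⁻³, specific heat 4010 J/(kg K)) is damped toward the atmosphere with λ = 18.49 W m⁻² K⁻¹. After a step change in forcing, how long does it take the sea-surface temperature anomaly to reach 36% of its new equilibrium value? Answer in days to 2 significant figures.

94 days

Areal heat capacity C = ρ c_p D = 1025 × 4010 × 82.01 = 3.37×10^8 J/(m^2 K).
τ = C / λ = 3.37×10^8 / 18.49 = 1.82×10^7 s.
Fraction reached: 1 − e^(−t/τ) = 0.36 ⇒ t = −τ ln(1 − 0.36) = τ × 0.446.
t = 8.14×10^6 s = 94.2 days.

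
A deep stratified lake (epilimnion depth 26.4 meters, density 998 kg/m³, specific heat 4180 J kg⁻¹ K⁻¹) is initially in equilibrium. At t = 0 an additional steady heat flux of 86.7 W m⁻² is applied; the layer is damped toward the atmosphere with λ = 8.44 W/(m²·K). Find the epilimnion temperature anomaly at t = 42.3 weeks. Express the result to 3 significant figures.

8.83 K

Areal heat capacity C = ρ c_p D = 998 × 4180 × 26.4 = 1.10×10^8 J/(m²·K).
τ = C / λ = 1.10×10^8 / 8.44 = 1.30×10^7 s.
Equilibrium anomaly ΔT_eq = F / λ = 86.7 / 8.44 = 10.3 K.
t = 42.3 weeks = 2.56×10^7 s, so t/τ = 1.96.
ΔT(t) = ΔT_eq (1 − e^(−t/τ)) = 10.3 × (1 − e^−1.96) = 8.83 K.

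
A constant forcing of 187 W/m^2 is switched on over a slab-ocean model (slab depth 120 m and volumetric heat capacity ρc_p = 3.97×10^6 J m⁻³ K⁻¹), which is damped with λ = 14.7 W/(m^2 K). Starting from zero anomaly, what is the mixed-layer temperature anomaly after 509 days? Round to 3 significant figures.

9.45 K

Areal heat capacity C = ρc_p × D = 3.97×10^6 × 120 = 4.76×10^8 J/(m^2 K).
τ = C / λ = 4.76×10^8 / 14.7 = 3.24×10^7 s.
Equilibrium anomaly ΔT_eq = F / λ = 187 / 14.7 = 12.7 K.
t = 509 days = 4.40×10^7 s, so t/τ = 1.36.
ΔT(t) = ΔT_eq (1 − e^(−t/τ)) = 12.7 × (1 − e^−1.36) = 9.45 K.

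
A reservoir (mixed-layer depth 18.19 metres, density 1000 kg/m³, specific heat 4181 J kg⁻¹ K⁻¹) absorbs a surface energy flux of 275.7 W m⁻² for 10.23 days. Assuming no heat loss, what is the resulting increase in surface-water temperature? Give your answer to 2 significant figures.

Areal heat capacity C = ρ c_p D = 1000 × 4181 × 18.19 = 7.61×10^7 J/(m²·K).
Net heat input Q = F Δt = 275.7 × (10.23 days × 86400 s/day) = 2.44×10^8 J/m².
ΔT = Q / C = 2.44×10^8 / 7.61×10^7 = 3.20 K.

3.2 K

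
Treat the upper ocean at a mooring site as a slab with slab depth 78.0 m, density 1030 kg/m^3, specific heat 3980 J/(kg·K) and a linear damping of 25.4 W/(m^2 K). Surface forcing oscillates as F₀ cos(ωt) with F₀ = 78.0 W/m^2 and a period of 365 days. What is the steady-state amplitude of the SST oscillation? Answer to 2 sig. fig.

1.1 K

Areal heat capacity C = ρ c_p D = 1030 × 3980 × 78.0 = 3.20×10^8 J m⁻² K⁻¹.
Angular frequency ω = 2π / T = 2π / 3.15×10^7 s = 1.99×10^-7 s⁻¹.
√((Cω)² + λ²) = √((63.7)² + 25.4²) = 68.6 W/(m²·K).
Amplitude A = F₀ / √((Cω)²+λ²) = 78.0 / 68.6 = 1.14 K.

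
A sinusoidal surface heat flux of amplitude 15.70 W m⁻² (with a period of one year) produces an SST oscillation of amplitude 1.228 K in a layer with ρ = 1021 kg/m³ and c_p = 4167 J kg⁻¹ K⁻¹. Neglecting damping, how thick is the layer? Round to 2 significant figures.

ω = 2π / 3.15×10^7 s = 1.99×10^-7 s⁻¹.
Required C = F₀ / (A ω) = 15.70 / (1.228 × 1.99×10^-7) = 6.42×10^7 J/(m²·K).
D = C / (ρ c_p) = 6.42×10^7 / (1021 × 4167) = 15.1 m.

15 m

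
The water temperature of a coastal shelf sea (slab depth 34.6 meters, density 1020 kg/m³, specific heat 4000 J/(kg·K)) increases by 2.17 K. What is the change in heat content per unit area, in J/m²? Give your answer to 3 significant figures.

3.06×10^8

Areal heat capacity C = ρ c_p D = 1020 × 4000 × 34.6 = 1.41×10^8 J/(m²·K).
ΔQ = C ΔT = 1.41×10^8 × 2.17 = 3.06×10^8 J/m².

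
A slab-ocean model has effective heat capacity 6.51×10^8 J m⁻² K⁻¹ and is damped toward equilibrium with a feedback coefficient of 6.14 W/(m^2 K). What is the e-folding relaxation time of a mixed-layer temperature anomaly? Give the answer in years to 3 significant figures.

Areal heat capacity C = 6.51×10^8 J m⁻² K⁻¹ (given).
Relaxation time τ = C / λ = 6.51×10^8 / 6.14 = 1.06×10^8 s.
In years: 1.06×10^8 s / (3.156×10^7 s/year) = 3.36 years.

3.36 years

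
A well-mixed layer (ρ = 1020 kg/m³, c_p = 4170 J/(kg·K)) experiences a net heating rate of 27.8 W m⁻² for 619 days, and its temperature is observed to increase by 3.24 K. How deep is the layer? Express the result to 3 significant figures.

Heat input Q = F Δt = 27.8 × 5.35×10^7 s = 1.49×10^9 J/m².
Required areal heat capacity C = Q / ΔT = 4.59×10^8 J/(m²·K).
Depth D = C / (ρ c_p) = 4.59×10^8 / (1020 × 4170) = 108 m.

108 m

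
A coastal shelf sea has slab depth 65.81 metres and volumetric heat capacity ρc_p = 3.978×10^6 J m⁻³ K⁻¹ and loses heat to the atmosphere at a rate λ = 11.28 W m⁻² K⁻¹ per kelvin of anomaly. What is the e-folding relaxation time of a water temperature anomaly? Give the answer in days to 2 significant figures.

Areal heat capacity C = ρc_p × D = 3.978×10^6 × 65.81 = 2.62×10^8 J/(m^2 K).
Relaxation time τ = C / λ = 2.62×10^8 / 11.28 = 2.32×10^7 s.
In days: 2.32×10^7 s / (86400 s/day) = 269 days.

270 days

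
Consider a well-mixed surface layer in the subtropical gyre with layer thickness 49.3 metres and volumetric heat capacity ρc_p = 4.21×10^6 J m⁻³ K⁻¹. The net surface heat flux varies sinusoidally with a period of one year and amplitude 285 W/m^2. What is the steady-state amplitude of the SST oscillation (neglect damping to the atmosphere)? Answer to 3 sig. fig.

6.89 K

Areal heat capacity C = ρc_p × D = 4.21×10^6 × 49.3 = 2.08×10^8 J m⁻² K⁻¹.
Angular frequency ω = 2π / T = 2π / 3.15×10^7 s = 1.99×10^-7 s⁻¹.
Cω = 2.08×10^8 × 1.99×10^-7 = 41.4 W/(m²·K).
Amplitude A = F₀ / (Cω) = 285 / 41.4 = 6.89 K.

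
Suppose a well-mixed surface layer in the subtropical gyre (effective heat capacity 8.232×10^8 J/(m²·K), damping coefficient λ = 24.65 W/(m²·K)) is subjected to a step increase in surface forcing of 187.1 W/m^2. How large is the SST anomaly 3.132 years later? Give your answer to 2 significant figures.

7.2 K

Areal heat capacity C = 8.232×10^8 J/(m²·K) (given).
τ = C / λ = 8.23×10^8 / 24.65 = 3.34×10^7 s.
Equilibrium anomaly ΔT_eq = F / λ = 187.1 / 24.65 = 7.59 K.
t = 3.132 years = 9.88×10^7 s, so t/τ = 2.96.
ΔT(t) = ΔT_eq (1 − e^(−t/τ)) = 7.59 × (1 − e^−2.96) = 7.20 K.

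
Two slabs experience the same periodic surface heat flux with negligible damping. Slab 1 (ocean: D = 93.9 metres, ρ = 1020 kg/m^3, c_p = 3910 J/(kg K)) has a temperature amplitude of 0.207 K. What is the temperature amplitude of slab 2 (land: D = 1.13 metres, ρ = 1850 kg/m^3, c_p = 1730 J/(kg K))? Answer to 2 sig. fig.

21 K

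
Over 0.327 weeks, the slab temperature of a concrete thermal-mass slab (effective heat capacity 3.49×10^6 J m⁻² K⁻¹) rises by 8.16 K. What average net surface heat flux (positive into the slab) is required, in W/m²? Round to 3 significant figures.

Areal heat capacity C = 3.49×10^6 J m⁻² K⁻¹ (given).
Required heat per unit area: Q = C ΔT = 3.49×10^6 × 8.16 = 2.85×10^7 J/m².
Flux F = Q / Δt = 2.85×10^7 / 1.98×10^5 s = 144 W/m².

144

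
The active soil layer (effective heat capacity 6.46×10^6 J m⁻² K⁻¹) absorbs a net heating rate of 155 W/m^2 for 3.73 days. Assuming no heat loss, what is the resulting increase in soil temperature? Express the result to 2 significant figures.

Areal heat capacity C = 6.46×10^6 J m⁻² K⁻¹ (given).
Net heat input Q = F Δt = 155 × (3.73 days × 86400 s/day) = 5.00×10^7 J/m².
ΔT = Q / C = 5.00×10^7 / 6.46×10^6 = 7.73 K.

7.7 K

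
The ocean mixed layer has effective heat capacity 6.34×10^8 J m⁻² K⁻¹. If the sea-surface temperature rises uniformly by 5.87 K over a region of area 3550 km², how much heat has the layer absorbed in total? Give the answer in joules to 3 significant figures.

Areal heat capacity C = 6.34×10^8 J m⁻² K⁻¹ (given).
Heat per unit area: q = C ΔT = 6.34×10^8 × 5.87 = 3.72×10^9 J/m².
Total heat: Q = q × A = 3.72×10^9 × (3550 × 10⁶ m²) = 1.32×10^19 J.

1.32×10^19 J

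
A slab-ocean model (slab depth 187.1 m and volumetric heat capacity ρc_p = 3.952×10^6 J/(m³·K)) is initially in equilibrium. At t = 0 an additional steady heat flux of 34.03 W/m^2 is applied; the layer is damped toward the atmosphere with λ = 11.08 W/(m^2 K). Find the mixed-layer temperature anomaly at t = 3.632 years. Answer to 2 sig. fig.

Areal heat capacity C = ρc_p × D = 3.952×10^6 × 187.1 = 7.39×10^8 J/(m²·K).
τ = C / λ = 7.39×10^8 / 11.08 = 6.67×10^7 s.
Equilibrium anomaly ΔT_eq = F / λ = 34.03 / 11.08 = 3.07 K.
t = 3.632 years = 1.15×10^8 s, so t/τ = 1.72.
ΔT(t) = ΔT_eq (1 − e^(−t/τ)) = 3.07 × (1 − e^−1.72) = 2.52 K.

2.5 K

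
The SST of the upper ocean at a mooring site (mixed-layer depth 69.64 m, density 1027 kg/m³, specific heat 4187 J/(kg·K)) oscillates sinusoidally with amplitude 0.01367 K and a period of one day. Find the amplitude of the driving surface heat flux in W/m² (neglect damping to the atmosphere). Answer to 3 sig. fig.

298

Areal heat capacity C = ρ c_p D = 1027 × 4187 × 69.64 = 2.99×10^8 J m⁻² K⁻¹.
ω = 2π / 86400 s = 7.27×10^-5 s⁻¹.
Cω = 2.99×10^8 × 7.27×10^-5 = 21800 W/(m²·K).
F₀ = A × Cω = 0.01367 × 21800 = 298 W/m².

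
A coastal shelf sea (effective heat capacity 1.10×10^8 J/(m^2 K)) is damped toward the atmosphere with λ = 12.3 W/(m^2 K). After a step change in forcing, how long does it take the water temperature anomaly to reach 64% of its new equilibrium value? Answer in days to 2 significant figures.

110 days

Areal heat capacity C = 1.10×10^8 J/(m^2 K) (given).
τ = C / λ = 1.10×10^8 / 12.3 = 8.94×10^6 s.
Fraction reached: 1 − e^(−t/τ) = 0.64 ⇒ t = −τ ln(1 − 0.64) = τ × 1.02.
t = 9.14×10^6 s = 106 days.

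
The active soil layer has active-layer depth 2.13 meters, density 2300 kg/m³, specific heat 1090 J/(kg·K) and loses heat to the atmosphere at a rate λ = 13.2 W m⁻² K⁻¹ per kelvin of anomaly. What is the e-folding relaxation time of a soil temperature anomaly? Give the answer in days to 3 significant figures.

Areal heat capacity C = ρ c_p D = 2300 × 1090 × 2.13 = 5.34×10^6 J m⁻² K⁻¹.
Relaxation time τ = C / λ = 5.34×10^6 / 13.2 = 4.05×10^5 s.
In days: 4.05×10^5 s / (86400 s/day) = 4.68 days.

4.68 days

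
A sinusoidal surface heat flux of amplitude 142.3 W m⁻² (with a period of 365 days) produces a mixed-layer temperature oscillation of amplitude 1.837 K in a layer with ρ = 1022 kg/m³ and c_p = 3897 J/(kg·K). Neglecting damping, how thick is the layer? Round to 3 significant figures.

97.6 m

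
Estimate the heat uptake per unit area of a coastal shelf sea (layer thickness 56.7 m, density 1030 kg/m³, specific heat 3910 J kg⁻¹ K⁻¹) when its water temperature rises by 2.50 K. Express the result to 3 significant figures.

Areal heat capacity C = ρ c_p D = 1030 × 3910 × 56.7 = 2.28×10^8 J/(m^2 K).
ΔQ = C ΔT = 2.28×10^8 × 2.50 = 5.71×10^8 J/m².

5.71×10^8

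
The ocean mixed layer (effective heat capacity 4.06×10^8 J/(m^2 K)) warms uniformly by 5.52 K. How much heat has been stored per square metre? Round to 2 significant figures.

2.2×10^9

Areal heat capacity C = 4.06×10^8 J/(m^2 K) (given).
ΔQ = C ΔT = 4.06×10^8 × 5.52 = 2.24×10^9 J/m².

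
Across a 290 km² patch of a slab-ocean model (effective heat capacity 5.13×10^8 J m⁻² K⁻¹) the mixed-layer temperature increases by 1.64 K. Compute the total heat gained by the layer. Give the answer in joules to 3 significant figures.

Areal heat capacity C = 5.13×10^8 J m⁻² K⁻¹ (given).
Heat per unit area: q = C ΔT = 5.13×10^8 × 1.64 = 8.41×10^8 J/m².
Total heat: Q = q × A = 8.41×10^8 × (290 × 10⁶ m²) = 2.44×10^17 J.

2.44×10^17 J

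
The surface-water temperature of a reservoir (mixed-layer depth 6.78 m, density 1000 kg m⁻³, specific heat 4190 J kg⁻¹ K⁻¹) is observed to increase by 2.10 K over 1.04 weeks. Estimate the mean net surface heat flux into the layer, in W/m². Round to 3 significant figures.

94.8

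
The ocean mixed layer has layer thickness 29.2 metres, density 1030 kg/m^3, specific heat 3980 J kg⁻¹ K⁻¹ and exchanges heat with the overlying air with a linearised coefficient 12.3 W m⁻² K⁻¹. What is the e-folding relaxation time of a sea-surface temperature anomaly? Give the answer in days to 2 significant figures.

110 days

Areal heat capacity C = ρ c_p D = 1030 × 3980 × 29.2 = 1.20×10^8 J/(m^2 K).
Relaxation time τ = C / λ = 1.20×10^8 / 12.3 = 9.73×10^6 s.
In days: 9.73×10^6 s / (86400 s/day) = 113 days.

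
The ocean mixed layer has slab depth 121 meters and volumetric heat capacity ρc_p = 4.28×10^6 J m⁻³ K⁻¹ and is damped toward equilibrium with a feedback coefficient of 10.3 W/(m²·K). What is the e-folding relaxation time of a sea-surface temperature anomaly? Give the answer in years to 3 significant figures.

1.59 years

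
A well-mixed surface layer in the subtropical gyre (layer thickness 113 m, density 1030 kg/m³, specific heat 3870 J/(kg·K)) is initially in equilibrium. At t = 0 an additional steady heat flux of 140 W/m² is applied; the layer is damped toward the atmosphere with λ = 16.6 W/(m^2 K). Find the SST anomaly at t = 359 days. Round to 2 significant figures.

5.7 K

Areal heat capacity C = ρ c_p D = 1030 × 3870 × 113 = 4.50×10^8 J/(m^2 K).
τ = C / λ = 4.50×10^8 / 16.6 = 2.71×10^7 s.
Equilibrium anomaly ΔT_eq = F / λ = 140 / 16.6 = 8.43 K.
t = 359 days = 3.10×10^7 s, so t/τ = 1.14.
ΔT(t) = ΔT_eq (1 − e^(−t/τ)) = 8.43 × (1 − e^−1.14) = 5.74 K.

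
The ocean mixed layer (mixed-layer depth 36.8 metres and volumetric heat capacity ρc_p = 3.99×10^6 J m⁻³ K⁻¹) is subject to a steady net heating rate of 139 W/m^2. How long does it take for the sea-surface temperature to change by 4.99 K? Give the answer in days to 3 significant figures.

61.0 days

Areal heat capacity C = ρc_p × D = 3.99×10^6 × 36.8 = 1.47×10^8 J m⁻² K⁻¹.
Time required: Δt = C ΔT / F = 1.47×10^8 × 4.99 / 139 = 5.27×10^6 s.
In days: 5.27×10^6 s / (86400 s/day) = 61.0 days.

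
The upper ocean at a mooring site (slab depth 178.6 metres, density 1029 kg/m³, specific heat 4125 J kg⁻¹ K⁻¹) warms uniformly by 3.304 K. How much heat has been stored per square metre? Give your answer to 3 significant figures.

Areal heat capacity C = ρ c_p D = 1029 × 4125 × 178.6 = 7.58×10^8 J/(m^2 K).
ΔQ = C ΔT = 7.58×10^8 × 3.304 = 2.50×10^9 J/m².

2.50×10^9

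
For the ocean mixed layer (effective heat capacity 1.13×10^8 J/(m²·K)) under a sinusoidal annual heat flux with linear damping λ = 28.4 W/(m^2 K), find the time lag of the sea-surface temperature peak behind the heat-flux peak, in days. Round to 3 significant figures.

Areal heat capacity C = 1.13×10^8 J/(m²·K) (given).
ω = 2π / 3.15×10^7 s = 1.99×10^-7 s⁻¹.
Phase lag φ = arctan(Cω/λ) = arctan(22.5/28.4) = 0.670 rad.
Time lag = φ / ω = 0.670 / 1.99×10^-7 = 3.36×10^6 s = 38.9 days.

38.9 days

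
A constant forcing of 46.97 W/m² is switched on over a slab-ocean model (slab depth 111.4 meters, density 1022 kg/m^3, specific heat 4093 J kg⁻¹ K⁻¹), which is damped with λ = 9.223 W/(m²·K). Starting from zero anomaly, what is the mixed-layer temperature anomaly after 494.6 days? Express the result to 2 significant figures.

2.9 K

Areal heat capacity C = ρ c_p D = 1022 × 4093 × 111.4 = 4.66×10^8 J m⁻² K⁻¹.
τ = C / λ = 4.66×10^8 / 9.223 = 5.05×10^7 s.
Equilibrium anomaly ΔT_eq = F / λ = 46.97 / 9.223 = 5.09 K.
t = 494.6 days = 4.27×10^7 s, so t/τ = 0.846.
ΔT(t) = ΔT_eq (1 − e^(−t/τ)) = 5.09 × (1 − e^−0.846) = 2.91 K.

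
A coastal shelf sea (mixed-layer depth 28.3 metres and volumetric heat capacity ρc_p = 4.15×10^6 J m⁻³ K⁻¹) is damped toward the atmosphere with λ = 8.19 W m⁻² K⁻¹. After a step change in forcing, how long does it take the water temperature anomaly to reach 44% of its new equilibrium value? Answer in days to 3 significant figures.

96.2 days

Areal heat capacity C = ρc_p × D = 4.15×10^6 × 28.3 = 1.17×10^8 J/(m²·K).
τ = C / λ = 1.17×10^8 / 8.19 = 1.43×10^7 s.
Fraction reached: 1 − e^(−t/τ) = 0.44 ⇒ t = −τ ln(1 − 0.44) = τ × 0.580.
t = 8.31×10^6 s = 96.2 days.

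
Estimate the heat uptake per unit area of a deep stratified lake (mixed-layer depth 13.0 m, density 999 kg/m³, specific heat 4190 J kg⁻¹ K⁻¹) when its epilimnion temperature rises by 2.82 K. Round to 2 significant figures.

1.5×10^8

Areal heat capacity C = ρ c_p D = 999 × 4190 × 13.0 = 5.44×10^7 J/(m^2 K).
ΔQ = C ΔT = 5.44×10^7 × 2.82 = 1.53×10^8 J/m².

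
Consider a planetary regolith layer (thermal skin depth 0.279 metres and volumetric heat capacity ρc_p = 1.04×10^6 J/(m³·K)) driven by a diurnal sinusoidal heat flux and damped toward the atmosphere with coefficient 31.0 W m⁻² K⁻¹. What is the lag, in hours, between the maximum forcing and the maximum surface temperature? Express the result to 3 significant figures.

2.28 hours

Areal heat capacity C = ρc_p × D = 1.04×10^6 × 0.279 = 2.90×10^5 J/(m^2 K).
ω = 2π / 86400 s = 7.27×10^-5 s⁻¹.
Phase lag φ = arctan(Cω/λ) = arctan(21.1/31.0) = 0.598 rad.
Time lag = φ / ω = 0.598 / 7.27×10^-5 = 8220 s = 2.28 hours.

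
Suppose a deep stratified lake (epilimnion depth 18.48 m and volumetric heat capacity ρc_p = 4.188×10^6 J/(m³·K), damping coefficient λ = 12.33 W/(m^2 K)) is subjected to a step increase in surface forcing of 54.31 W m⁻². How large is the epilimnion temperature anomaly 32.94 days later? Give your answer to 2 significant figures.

1.6 K

Areal heat capacity C = ρc_p × D = 4.188×10^6 × 18.48 = 7.74×10^7 J/(m^2 K).
τ = C / λ = 7.74×10^7 / 12.33 = 6.28×10^6 s.
Equilibrium anomaly ΔT_eq = F / λ = 54.31 / 12.33 = 4.40 K.
t = 32.94 days = 2.85×10^6 s, so t/τ = 0.453.
ΔT(t) = ΔT_eq (1 − e^(−t/τ)) = 4.40 × (1 − e^−0.453) = 1.61 K.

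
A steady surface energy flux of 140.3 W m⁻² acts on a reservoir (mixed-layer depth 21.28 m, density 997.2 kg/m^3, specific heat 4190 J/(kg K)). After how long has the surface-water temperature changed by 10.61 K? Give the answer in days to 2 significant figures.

78 days

Areal heat capacity C = ρ c_p D = 997.2 × 4190 × 21.28 = 8.89×10^7 J/(m^2 K).
Time required: Δt = C ΔT / F = 8.89×10^7 × 10.61 / 140.3 = 6.72×10^6 s.
In days: 6.72×10^6 s / (86400 s/day) = 77.8 days.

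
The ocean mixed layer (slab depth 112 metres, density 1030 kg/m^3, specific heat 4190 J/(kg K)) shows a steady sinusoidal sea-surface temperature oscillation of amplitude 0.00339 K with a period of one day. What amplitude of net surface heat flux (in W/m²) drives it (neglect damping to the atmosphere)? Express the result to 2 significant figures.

120

Areal heat capacity C = ρ c_p D = 1030 × 4190 × 112 = 4.83×10^8 J m⁻² K⁻¹.
ω = 2π / 86400 s = 7.27×10^-5 s⁻¹.
Cω = 4.83×10^8 × 7.27×10^-5 = 35200 W/(m²·K).
F₀ = A × Cω = 0.00339 × 35200 = 119 W/m².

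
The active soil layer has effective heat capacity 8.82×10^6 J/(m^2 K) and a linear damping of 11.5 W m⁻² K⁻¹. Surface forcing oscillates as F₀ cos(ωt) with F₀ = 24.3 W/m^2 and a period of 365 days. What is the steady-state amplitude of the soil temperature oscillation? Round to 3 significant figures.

2.09 K

Areal heat capacity C = 8.82×10^6 J/(m^2 K) (given).
Angular frequency ω = 2π / T = 2π / 3.15×10^7 s = 1.99×10^-7 s⁻¹.
√((Cω)² + λ²) = √((1.76)² + 11.5²) = 11.6 W/(m²·K).
Amplitude A = F₀ / √((Cω)²+λ²) = 24.3 / 11.6 = 2.09 K.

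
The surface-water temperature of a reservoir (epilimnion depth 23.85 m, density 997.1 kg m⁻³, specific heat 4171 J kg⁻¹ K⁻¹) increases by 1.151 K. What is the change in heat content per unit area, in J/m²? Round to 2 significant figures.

Areal heat capacity C = ρ c_p D = 997.1 × 4171 × 23.85 = 9.92×10^7 J/(m^2 K).
ΔQ = C ΔT = 9.92×10^7 × 1.151 = 1.14×10^8 J/m².

1.1×10^8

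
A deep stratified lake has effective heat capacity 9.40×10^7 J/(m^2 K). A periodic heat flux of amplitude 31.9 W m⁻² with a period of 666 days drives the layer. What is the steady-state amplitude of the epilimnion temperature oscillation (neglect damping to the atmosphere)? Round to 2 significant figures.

Areal heat capacity C = 9.40×10^7 J/(m^2 K) (given).
Angular frequency ω = 2π / T = 2π / 5.75×10^7 s = 1.09×10^-7 s⁻¹.
Cω = 9.40×10^7 × 1.09×10^-7 = 10.3 W/(m²·K).
Amplitude A = F₀ / (Cω) = 31.9 / 10.3 = 3.11 K.

3.1 K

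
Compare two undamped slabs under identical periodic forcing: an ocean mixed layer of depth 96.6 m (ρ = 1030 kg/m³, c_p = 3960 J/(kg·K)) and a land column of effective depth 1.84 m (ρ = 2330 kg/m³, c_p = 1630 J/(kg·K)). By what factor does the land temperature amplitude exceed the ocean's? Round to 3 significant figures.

C_ocean = 1030 × 3960 × 96.6 = 3.94×10^8 J/(m²·K).
C_land = 2330 × 1630 × 1.84 = 6.99×10^6 J/(m²·K).
Undamped amplitude ∝ 1/C, so A_land/A_ocean = C_ocean/C_land = 56.4.

56.4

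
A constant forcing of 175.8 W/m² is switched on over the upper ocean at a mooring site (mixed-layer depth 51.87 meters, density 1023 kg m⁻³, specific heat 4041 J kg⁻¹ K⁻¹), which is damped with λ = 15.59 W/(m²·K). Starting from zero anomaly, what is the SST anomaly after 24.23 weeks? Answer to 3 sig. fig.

Areal heat capacity C = ρ c_p D = 1023 × 4041 × 51.87 = 2.14×10^8 J m⁻² K⁻¹.
τ = C / λ = 2.14×10^8 / 15.59 = 1.38×10^7 s.
Equilibrium anomaly ΔT_eq = F / λ = 175.8 / 15.59 = 11.3 K.
t = 24.23 weeks = 1.47×10^7 s, so t/τ = 1.07.
ΔT(t) = ΔT_eq (1 − e^(−t/τ)) = 11.3 × (1 − e^−1.07) = 7.39 K.

7.39 K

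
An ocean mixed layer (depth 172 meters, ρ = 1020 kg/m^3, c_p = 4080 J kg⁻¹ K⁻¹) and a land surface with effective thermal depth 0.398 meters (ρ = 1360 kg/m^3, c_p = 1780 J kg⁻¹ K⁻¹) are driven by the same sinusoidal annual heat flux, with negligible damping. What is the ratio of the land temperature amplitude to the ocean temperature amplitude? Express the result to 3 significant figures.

C_ocean = 1020 × 4080 × 172 = 7.16×10^8 J/(m²·K).
C_land = 1360 × 1780 × 0.398 = 9.63×10^5 J/(m²·K).
Undamped amplitude ∝ 1/C, so A_land/A_ocean = C_ocean/C_land = 743.

743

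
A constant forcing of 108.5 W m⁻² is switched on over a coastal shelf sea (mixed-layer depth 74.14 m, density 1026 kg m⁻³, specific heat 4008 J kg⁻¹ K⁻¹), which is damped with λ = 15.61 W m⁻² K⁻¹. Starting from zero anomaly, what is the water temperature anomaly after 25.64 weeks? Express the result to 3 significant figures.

3.81 K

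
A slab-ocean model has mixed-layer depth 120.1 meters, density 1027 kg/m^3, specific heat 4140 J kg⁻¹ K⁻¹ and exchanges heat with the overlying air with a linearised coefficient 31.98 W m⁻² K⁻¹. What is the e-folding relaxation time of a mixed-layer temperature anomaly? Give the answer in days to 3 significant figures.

185 days

Areal heat capacity C = ρ c_p D = 1027 × 4140 × 120.1 = 5.11×10^8 J m⁻² K⁻¹.
Relaxation time τ = C / λ = 5.11×10^8 / 31.98 = 1.60×10^7 s.
In days: 1.60×10^7 s / (86400 s/day) = 185 days.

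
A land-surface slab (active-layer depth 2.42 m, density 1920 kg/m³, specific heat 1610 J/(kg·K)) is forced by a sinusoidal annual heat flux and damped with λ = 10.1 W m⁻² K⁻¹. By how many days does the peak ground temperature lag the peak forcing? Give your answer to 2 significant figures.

Areal heat capacity C = ρ c_p D = 1920 × 1610 × 2.42 = 7.48×10^6 J/(m²·K).
ω = 2π / 3.15×10^7 s = 1.99×10^-7 s⁻¹.
Phase lag φ = arctan(Cω/λ) = arctan(1.49/10.1) = 0.147 rad.
Time lag = φ / ω = 0.147 / 1.99×10^-7 = 7.35×10^5 s = 8.51 days.

8.5 days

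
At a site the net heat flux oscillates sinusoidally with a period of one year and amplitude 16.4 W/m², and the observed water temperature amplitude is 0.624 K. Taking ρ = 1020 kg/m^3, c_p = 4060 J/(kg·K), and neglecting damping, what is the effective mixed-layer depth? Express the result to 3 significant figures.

31.9 m

ω = 2π / 3.15×10^7 s = 1.99×10^-7 s⁻¹.
Required C = F₀ / (A ω) = 16.4 / (0.624 × 1.99×10^-7) = 1.32×10^8 J/(m²·K).
D = C / (ρ c_p) = 1.32×10^8 / (1020 × 4060) = 31.9 m.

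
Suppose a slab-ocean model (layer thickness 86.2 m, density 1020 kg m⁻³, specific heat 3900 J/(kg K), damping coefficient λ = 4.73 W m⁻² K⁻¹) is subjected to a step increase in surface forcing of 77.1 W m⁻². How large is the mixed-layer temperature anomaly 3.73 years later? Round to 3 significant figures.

13.1 K

Areal heat capacity C = ρ c_p D = 1020 × 3900 × 86.2 = 3.43×10^8 J m⁻² K⁻¹.
τ = C / λ = 3.43×10^8 / 4.73 = 7.25×10^7 s.
Equilibrium anomaly ΔT_eq = F / λ = 77.1 / 4.73 = 16.3 K.
t = 3.73 years = 1.18×10^8 s, so t/τ = 1.62.
ΔT(t) = ΔT_eq (1 − e^(−t/τ)) = 16.3 × (1 − e^−1.62) = 13.1 K.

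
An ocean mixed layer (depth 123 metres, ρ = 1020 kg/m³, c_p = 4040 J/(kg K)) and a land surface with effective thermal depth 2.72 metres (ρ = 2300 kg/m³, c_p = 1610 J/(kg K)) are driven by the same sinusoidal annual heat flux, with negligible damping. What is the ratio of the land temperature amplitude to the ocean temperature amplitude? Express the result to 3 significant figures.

C_ocean = 1020 × 4040 × 123 = 5.07×10^8 J/(m²·K).
C_land = 2300 × 1610 × 2.72 = 1.01×10^7 J/(m²·K).
Undamped amplitude ∝ 1/C, so A_land/A_ocean = C_ocean/C_land = 50.3.

50.3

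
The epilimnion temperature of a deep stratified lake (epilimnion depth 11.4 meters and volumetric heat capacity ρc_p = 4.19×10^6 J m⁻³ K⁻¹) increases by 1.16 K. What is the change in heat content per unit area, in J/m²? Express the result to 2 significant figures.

5.5×10^7

Areal heat capacity C = ρc_p × D = 4.19×10^6 × 11.4 = 4.78×10^7 J/(m^2 K).
ΔQ = C ΔT = 4.78×10^7 × 1.16 = 5.54×10^7 J/m².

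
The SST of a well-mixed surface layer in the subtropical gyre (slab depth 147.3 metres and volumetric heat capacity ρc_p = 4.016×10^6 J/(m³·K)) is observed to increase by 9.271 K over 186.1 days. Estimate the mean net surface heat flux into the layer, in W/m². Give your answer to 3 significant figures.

341

Areal heat capacity C = ρc_p × D = 4.016×10^6 × 147.3 = 5.92×10^8 J/(m²·K).
Required heat per unit area: Q = C ΔT = 5.92×10^8 × 9.271 = 5.48×10^9 J/m².
Flux F = Q / Δt = 5.48×10^9 / 1.61×10^7 s = 341 W/m².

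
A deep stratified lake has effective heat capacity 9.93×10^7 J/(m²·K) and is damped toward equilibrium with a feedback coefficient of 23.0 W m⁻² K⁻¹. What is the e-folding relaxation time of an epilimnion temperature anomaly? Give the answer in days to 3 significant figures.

50.0 days

Areal heat capacity C = 9.93×10^7 J/(m²·K) (given).
Relaxation time τ = C / λ = 9.93×10^7 / 23.0 = 4.32×10^6 s.
In days: 4.32×10^6 s / (86400 s/day) = 50.0 days.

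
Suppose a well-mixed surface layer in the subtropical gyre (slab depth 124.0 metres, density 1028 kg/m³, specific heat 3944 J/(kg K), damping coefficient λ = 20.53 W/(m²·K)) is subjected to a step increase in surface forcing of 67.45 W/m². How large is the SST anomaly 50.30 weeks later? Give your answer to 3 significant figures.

2.34 K

Areal heat capacity C = ρ c_p D = 1028 × 3944 × 124.0 = 5.03×10^8 J m⁻² K⁻¹.
τ = C / λ = 5.03×10^8 / 20.53 = 2.45×10^7 s.
Equilibrium anomaly ΔT_eq = F / λ = 67.45 / 20.53 = 3.29 K.
t = 50.30 weeks = 3.04×10^7 s, so t/τ = 1.24.
ΔT(t) = ΔT_eq (1 − e^(−t/τ)) = 3.29 × (1 − e^−1.24) = 2.34 K.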